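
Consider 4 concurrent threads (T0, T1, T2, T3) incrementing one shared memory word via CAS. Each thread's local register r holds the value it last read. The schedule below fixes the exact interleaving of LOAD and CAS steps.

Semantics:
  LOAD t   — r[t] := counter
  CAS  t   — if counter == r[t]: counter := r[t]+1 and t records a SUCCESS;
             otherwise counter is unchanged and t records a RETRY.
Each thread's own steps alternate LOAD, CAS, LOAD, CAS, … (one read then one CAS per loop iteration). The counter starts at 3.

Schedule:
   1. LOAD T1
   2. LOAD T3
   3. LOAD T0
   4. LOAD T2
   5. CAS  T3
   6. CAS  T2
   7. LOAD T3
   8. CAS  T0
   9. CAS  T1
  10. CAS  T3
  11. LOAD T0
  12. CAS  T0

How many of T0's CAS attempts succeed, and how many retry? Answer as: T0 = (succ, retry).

T0 = (1, 1)

T1 LOAD — after: cnt=3, r=3 — load
T3 LOAD — after: cnt=3, r=3 — load
T0 LOAD — after: cnt=3, r=3 — load
T2 LOAD — after: cnt=3, r=3 — load
T3 CAS — after: cnt=4, r=3 — ok
T2 CAS — after: cnt=4, r=3 — retry
T3 LOAD — after: cnt=4, r=4 — load
T0 CAS — after: cnt=4, r=3 — retry
T1 CAS — after: cnt=4, r=3 — retry
T3 CAS — after: cnt=5, r=4 — ok
T0 LOAD — after: cnt=5, r=5 — load
T0 CAS — after: cnt=6, r=5 — ok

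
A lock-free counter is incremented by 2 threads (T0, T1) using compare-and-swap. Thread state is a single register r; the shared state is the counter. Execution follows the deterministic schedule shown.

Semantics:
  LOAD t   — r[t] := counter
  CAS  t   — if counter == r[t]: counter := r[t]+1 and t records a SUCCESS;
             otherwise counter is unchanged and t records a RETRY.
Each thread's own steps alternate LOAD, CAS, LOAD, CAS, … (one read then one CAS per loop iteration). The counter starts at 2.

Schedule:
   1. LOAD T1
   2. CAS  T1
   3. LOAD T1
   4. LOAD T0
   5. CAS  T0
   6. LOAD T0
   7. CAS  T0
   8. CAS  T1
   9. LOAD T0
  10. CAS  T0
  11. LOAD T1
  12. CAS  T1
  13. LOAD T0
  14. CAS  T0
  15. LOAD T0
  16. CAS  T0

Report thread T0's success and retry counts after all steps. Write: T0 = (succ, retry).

T0 = (5, 0)

T1 LOAD — after: cnt=2, r=2 — load
T1 CAS — after: cnt=3, r=2 — ok
T1 LOAD — after: cnt=3, r=3 — load
T0 LOAD — after: cnt=3, r=3 — load
T0 CAS — after: cnt=4, r=3 — ok
T0 LOAD — after: cnt=4, r=4 — load
T0 CAS — after: cnt=5, r=4 — ok
T1 CAS — after: cnt=5, r=3 — retry
T0 LOAD — after: cnt=5, r=5 — load
T0 CAS — after: cnt=6, r=5 — ok
T1 LOAD — after: cnt=6, r=6 — load
T1 CAS — after: cnt=7, r=6 — ok
T0 LOAD — after: cnt=7, r=7 — load
T0 CAS — after: cnt=8, r=7 — ok
T0 LOAD — after: cnt=8, r=8 — load
T0 CAS — after: cnt=9, r=8 — ok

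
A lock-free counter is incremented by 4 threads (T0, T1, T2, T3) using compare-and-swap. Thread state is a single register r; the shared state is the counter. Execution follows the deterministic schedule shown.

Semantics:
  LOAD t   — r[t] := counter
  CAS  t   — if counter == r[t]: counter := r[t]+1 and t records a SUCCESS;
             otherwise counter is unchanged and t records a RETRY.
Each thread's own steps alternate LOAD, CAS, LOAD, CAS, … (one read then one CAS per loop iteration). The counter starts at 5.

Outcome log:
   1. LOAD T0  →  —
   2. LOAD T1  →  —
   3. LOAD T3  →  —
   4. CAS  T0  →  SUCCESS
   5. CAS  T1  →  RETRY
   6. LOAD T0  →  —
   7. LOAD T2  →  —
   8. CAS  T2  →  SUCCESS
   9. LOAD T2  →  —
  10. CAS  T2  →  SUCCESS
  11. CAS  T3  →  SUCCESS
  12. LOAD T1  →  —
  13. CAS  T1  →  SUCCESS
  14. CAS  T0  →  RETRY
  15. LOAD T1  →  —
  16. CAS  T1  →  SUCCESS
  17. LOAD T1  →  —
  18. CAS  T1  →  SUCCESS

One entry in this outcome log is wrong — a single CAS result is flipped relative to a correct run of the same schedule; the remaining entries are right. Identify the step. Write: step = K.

Correct run:
#1 T0 reads 5
#2 T1 reads 5
#3 T3 reads 5
#4 T0 CAS(5→6) writes; counter now 6
#5 T1 CAS(5→6) fails; counter now 6
#6 T0 reads 6
#7 T2 reads 6
#8 T2 CAS(6→7) writes; counter now 7
#9 T2 reads 7
#10 T2 CAS(7→8) writes; counter now 8
#11 T3 CAS(5→6) fails; counter now 8
#12 T1 reads 8
#13 T1 CAS(8→9) writes; counter now 9
#14 T0 CAS(6→7) fails; counter now 9
#15 T1 reads 9
#16 T1 CAS(9→10) writes; counter now 10
#17 T1 reads 10
#18 T1 CAS(10→11) writes; counter now 11
Mismatch at 11.

step = 11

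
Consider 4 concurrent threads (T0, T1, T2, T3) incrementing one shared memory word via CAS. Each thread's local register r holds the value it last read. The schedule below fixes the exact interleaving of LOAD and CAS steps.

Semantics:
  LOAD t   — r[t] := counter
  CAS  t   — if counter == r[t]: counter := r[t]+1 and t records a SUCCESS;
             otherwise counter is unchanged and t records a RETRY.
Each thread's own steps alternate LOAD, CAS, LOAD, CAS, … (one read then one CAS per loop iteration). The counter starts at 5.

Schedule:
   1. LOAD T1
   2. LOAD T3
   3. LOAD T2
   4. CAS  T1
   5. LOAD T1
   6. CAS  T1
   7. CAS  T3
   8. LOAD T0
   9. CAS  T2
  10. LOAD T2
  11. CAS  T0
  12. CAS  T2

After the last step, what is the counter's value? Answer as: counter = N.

   1) LOAD T1:  M=5  r_T1=5
   2) LOAD T3:  M=5  r_T3=5
   3) LOAD T2:  M=5  r_T2=5
   4) CAS  T1:  M=6  r_T1=5 ✓
   5) LOAD T1:  M=6  r_T1=6
   6) CAS  T1:  M=7  r_T1=6 ✓
   7) CAS  T3:  M=7  r_T3=5 ✗
   8) LOAD T0:  M=7  r_T0=7
   9) CAS  T2:  M=7  r_T2=5 ✗
  10) LOAD T2:  M=7  r_T2=7
  11) CAS  T0:  M=8  r_T0=7 ✓
  12) CAS  T2:  M=8  r_T2=7 ✗

counter = 8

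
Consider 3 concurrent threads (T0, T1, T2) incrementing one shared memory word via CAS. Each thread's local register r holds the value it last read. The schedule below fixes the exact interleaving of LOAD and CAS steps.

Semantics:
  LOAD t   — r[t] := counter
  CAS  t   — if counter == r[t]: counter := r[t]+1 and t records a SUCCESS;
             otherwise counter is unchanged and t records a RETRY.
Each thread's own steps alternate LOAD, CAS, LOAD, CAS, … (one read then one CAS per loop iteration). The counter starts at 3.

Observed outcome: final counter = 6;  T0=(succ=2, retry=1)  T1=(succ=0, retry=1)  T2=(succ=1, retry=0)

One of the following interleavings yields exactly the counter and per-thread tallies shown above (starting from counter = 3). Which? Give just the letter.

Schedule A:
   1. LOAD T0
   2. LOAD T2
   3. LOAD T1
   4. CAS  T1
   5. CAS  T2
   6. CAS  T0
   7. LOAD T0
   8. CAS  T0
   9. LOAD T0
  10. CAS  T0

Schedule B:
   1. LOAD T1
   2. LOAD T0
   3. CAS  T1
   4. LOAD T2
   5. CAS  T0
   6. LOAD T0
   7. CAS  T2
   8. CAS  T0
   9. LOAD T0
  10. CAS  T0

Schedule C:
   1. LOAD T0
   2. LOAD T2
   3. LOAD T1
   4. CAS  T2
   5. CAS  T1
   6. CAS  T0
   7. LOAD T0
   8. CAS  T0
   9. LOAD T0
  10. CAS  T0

C

Simulating candidate C:
T0 LOAD — after: cnt=3, r=3 — load
T2 LOAD — after: cnt=3, r=3 — load
T1 LOAD — after: cnt=3, r=3 — load
T2 CAS — after: cnt=4, r=3 — ok
T1 CAS — after: cnt=4, r=3 — retry
T0 CAS — after: cnt=4, r=3 — retry
T0 LOAD — after: cnt=4, r=4 — load
T0 CAS — after: cnt=5, r=4 — ok
T0 LOAD — after: cnt=5, r=5 — load
T0 CAS — after: cnt=6, r=5 — ok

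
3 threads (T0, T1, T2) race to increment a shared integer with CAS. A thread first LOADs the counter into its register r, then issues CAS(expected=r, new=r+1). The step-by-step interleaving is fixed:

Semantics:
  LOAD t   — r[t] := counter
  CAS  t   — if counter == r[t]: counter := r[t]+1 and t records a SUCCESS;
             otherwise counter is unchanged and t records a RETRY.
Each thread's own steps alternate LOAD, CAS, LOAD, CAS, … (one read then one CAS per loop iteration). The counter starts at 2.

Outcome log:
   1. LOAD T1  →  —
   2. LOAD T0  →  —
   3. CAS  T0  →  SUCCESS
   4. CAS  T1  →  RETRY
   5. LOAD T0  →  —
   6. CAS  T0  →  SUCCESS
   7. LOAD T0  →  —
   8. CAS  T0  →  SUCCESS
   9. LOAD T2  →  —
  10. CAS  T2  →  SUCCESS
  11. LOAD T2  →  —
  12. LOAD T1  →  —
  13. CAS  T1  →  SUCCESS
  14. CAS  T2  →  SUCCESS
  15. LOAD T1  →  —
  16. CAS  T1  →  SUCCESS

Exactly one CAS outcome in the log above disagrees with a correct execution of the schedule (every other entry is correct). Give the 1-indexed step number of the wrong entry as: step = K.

Reference trace:
T1 LOAD — after: cnt=2, r=2 — load
T0 LOAD — after: cnt=2, r=2 — load
T0 CAS — after: cnt=3, r=2 — ok
T1 CAS — after: cnt=3, r=2 — retry
T0 LOAD — after: cnt=3, r=3 — load
T0 CAS — after: cnt=4, r=3 — ok
T0 LOAD — after: cnt=4, r=4 — load
T0 CAS — after: cnt=5, r=4 — ok
T2 LOAD — after: cnt=5, r=5 — load
T2 CAS — after: cnt=6, r=5 — ok
T2 LOAD — after: cnt=6, r=6 — load
T1 LOAD — after: cnt=6, r=6 — load
T1 CAS — after: cnt=7, r=6 — ok
T2 CAS — after: cnt=7, r=6 — retry
T1 LOAD — after: cnt=7, r=7 — load
T1 CAS — after: cnt=8, r=7 — ok
Log disagrees first at step 14.

step = 14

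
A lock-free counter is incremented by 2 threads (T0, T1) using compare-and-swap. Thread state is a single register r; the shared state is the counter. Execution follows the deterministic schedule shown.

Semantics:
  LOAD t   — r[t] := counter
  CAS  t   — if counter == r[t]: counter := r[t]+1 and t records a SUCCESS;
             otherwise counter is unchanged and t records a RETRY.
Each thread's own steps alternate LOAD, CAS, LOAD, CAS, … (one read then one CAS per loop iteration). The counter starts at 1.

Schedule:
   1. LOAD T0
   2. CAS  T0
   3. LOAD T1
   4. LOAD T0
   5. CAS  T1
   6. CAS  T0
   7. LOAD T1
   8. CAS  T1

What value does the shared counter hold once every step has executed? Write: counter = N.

#1 T0 reads 1
#2 T0 CAS(1→2) writes; counter now 2
#3 T1 reads 2
#4 T0 reads 2
#5 T1 CAS(2→3) writes; counter now 3
#6 T0 CAS(2→3) fails; counter now 3
#7 T1 reads 3
#8 T1 CAS(3→4) writes; counter now 4

counter = 4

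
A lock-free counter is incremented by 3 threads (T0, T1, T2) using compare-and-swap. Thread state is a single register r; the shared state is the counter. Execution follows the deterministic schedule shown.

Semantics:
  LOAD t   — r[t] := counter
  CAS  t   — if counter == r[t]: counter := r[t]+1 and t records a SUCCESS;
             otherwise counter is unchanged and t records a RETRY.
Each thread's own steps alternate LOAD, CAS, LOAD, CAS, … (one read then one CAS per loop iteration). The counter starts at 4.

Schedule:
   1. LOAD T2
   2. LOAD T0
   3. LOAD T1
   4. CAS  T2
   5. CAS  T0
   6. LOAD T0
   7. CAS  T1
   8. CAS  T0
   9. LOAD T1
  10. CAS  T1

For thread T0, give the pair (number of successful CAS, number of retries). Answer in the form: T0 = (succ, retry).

T0 = (1, 1)

   1) LOAD T2:  M=4  r_T2=4
   2) LOAD T0:  M=4  r_T0=4
   3) LOAD T1:  M=4  r_T1=4
   4) CAS  T2:  M=5  r_T2=4 ✓
   5) CAS  T0:  M=5  r_T0=4 ✗
   6) LOAD T0:  M=5  r_T0=5
   7) CAS  T1:  M=5  r_T1=4 ✗
   8) CAS  T0:  M=6  r_T0=5 ✓
   9) LOAD T1:  M=6  r_T1=6
  10) CAS  T1:  M=7  r_T1=6 ✓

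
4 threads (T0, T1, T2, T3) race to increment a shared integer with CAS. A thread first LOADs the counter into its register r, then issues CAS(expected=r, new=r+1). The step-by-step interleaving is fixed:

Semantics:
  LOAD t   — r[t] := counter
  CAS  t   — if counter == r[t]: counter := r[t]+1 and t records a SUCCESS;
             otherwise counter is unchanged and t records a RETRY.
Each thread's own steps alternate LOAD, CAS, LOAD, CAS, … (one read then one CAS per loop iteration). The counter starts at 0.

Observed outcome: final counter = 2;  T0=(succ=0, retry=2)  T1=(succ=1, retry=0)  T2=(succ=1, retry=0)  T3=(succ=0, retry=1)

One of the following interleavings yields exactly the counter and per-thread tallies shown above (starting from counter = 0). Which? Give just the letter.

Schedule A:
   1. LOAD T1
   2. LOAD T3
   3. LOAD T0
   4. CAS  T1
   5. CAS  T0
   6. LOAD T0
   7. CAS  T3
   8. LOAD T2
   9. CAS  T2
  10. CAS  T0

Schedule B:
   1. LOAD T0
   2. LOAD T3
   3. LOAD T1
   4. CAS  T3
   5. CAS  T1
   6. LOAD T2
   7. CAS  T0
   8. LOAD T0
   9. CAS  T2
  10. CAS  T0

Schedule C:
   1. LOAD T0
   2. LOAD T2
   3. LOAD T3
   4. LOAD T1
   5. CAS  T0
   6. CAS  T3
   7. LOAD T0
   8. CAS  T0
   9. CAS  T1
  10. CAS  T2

Simulating candidate A:
#1 T1 reads 0
#2 T3 reads 0
#3 T0 reads 0
#4 T1 CAS(0→1) writes; counter now 1
#5 T0 CAS(0→1) fails; counter now 1
#6 T0 reads 1
#7 T3 CAS(0→1) fails; counter now 1
#8 T2 reads 1
#9 T2 CAS(1→2) writes; counter now 2
#10 T0 CAS(1→2) fails; counter now 2

A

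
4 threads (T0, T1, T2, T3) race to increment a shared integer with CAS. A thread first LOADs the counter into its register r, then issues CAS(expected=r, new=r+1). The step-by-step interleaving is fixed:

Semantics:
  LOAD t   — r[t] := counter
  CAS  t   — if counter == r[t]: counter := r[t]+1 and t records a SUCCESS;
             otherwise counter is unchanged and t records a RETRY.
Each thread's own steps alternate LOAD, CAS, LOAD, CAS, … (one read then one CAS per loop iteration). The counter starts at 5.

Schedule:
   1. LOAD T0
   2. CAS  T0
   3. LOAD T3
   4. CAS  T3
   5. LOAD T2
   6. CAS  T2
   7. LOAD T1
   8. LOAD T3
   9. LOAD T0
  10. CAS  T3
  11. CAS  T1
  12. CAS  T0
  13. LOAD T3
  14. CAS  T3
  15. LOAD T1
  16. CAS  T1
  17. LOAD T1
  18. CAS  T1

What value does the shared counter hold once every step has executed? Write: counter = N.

counter = 12

step 1: T0 LOAD ⇒ load; ctr=5 reg=5
step 2: T0 CAS ⇒ ok; ctr=6 reg=5
step 3: T3 LOAD ⇒ load; ctr=6 reg=6
step 4: T3 CAS ⇒ ok; ctr=7 reg=6
step 5: T2 LOAD ⇒ load; ctr=7 reg=7
step 6: T2 CAS ⇒ ok; ctr=8 reg=7
step 7: T1 LOAD ⇒ load; ctr=8 reg=8
step 8: T3 LOAD ⇒ load; ctr=8 reg=8
step 9: T0 LOAD ⇒ load; ctr=8 reg=8
step 10: T3 CAS ⇒ ok; ctr=9 reg=8
step 11: T1 CAS ⇒ retry; ctr=9 reg=8
step 12: T0 CAS ⇒ retry; ctr=9 reg=8
step 13: T3 LOAD ⇒ load; ctr=9 reg=9
step 14: T3 CAS ⇒ ok; ctr=10 reg=9
step 15: T1 LOAD ⇒ load; ctr=10 reg=10
step 16: T1 CAS ⇒ ok; ctr=11 reg=10
step 17: T1 LOAD ⇒ load; ctr=11 reg=11
step 18: T1 CAS ⇒ ok; ctr=12 reg=11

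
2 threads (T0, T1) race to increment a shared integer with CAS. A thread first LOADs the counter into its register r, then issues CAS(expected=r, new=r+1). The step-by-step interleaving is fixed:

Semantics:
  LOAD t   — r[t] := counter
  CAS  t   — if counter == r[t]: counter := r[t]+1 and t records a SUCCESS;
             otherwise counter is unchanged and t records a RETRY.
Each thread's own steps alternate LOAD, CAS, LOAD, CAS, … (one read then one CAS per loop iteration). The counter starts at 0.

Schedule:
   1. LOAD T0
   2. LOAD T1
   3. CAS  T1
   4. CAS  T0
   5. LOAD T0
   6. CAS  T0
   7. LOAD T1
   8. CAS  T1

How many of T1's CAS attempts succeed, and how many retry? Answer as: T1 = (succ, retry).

   1) LOAD T0:  M=0  r_T0=0
   2) LOAD T1:  M=0  r_T1=0
   3) CAS  T1:  M=1  r_T1=0 ✓
   4) CAS  T0:  M=1  r_T0=0 ✗
   5) LOAD T0:  M=1  r_T0=1
   6) CAS  T0:  M=2  r_T0=1 ✓
   7) LOAD T1:  M=2  r_T1=2
   8) CAS  T1:  M=3  r_T1=2 ✓

T1 = (2, 0)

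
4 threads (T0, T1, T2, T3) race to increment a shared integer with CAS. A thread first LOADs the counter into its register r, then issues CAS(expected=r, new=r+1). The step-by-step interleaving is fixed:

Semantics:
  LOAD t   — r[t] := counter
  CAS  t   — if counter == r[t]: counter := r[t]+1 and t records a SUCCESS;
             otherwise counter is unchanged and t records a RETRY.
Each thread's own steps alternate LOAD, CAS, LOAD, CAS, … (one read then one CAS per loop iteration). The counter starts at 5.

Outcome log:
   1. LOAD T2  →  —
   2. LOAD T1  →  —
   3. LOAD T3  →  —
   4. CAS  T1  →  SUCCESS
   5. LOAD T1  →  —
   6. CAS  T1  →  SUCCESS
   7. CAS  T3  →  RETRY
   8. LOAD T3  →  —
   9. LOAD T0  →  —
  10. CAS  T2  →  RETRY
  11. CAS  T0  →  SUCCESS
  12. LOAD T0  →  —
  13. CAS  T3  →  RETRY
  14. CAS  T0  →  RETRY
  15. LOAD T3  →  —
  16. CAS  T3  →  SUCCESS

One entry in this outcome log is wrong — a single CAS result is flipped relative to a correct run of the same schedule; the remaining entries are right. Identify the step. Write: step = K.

step = 14

Re-executing:
#1 T2 reads 5
#2 T1 reads 5
#3 T3 reads 5
#4 T1 CAS(5→6) writes; counter now 6
#5 T1 reads 6
#6 T1 CAS(6→7) writes; counter now 7
#7 T3 CAS(5→6) fails; counter now 7
#8 T3 reads 7
#9 T0 reads 7
#10 T2 CAS(5→6) fails; counter now 7
#11 T0 CAS(7→8) writes; counter now 8
#12 T0 reads 8
#13 T3 CAS(7→8) fails; counter now 8
#14 T0 CAS(8→9) writes; counter now 9
#15 T3 reads 9
#16 T3 CAS(9→10) writes; counter now 10
Mismatch at 14.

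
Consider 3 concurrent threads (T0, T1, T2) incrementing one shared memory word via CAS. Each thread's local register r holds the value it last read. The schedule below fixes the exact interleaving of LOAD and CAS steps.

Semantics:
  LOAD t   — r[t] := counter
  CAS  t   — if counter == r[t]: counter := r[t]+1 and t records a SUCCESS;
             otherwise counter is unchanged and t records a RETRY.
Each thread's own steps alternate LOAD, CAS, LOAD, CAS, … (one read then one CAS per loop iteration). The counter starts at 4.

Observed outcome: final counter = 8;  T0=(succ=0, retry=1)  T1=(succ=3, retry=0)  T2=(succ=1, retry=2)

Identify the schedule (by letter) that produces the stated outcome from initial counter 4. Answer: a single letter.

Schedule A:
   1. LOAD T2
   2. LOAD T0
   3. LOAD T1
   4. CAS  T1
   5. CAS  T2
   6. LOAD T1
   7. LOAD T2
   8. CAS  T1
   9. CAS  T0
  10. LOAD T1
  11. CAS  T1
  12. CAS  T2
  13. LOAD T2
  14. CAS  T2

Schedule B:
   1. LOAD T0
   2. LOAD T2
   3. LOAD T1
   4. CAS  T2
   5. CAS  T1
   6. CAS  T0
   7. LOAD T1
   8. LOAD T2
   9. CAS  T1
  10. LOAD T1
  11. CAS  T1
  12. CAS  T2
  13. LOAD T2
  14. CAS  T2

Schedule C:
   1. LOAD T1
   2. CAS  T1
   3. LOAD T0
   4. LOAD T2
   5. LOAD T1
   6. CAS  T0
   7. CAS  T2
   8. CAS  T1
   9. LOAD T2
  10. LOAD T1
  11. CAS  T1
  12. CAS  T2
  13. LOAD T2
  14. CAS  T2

Run A:
#1 T2 reads 4
#2 T0 reads 4
#3 T1 reads 4
#4 T1 CAS(4→5) writes; counter now 5
#5 T2 CAS(4→5) fails; counter now 5
#6 T1 reads 5
#7 T2 reads 5
#8 T1 CAS(5→6) writes; counter now 6
#9 T0 CAS(4→5) fails; counter now 6
#10 T1 reads 6
#11 T1 CAS(6→7) writes; counter now 7
#12 T2 CAS(5→6) fails; counter now 7
#13 T2 reads 7
#14 T2 CAS(7→8) writes; counter now 8

A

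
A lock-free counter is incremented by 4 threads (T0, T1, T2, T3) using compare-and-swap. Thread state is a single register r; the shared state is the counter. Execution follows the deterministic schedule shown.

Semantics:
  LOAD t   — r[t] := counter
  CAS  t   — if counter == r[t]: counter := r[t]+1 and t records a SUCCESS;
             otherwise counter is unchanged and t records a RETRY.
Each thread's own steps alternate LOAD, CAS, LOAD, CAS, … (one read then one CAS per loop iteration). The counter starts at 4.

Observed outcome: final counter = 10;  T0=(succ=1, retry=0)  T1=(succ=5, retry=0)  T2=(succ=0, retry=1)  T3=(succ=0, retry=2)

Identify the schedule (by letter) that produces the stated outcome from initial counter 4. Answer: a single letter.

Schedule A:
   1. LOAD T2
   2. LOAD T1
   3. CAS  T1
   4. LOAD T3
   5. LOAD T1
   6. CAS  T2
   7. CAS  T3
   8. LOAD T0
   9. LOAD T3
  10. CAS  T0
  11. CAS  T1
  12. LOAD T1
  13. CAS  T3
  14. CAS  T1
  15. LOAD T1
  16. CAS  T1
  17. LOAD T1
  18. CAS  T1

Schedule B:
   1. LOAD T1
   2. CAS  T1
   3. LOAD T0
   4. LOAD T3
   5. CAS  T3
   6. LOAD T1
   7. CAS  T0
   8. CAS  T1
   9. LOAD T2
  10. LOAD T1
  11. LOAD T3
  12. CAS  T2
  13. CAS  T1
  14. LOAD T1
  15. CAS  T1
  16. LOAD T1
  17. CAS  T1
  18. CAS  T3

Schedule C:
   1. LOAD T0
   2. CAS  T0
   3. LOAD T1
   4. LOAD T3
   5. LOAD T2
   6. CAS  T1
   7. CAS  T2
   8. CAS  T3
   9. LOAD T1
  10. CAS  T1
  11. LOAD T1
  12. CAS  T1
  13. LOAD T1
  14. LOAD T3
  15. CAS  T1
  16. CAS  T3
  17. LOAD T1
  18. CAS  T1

C

Run C:
   1) LOAD T0:  M=4  r_T0=4
   2) CAS  T0:  M=5  r_T0=4 ✓
   3) LOAD T1:  M=5  r_T1=5
   4) LOAD T3:  M=5  r_T3=5
   5) LOAD T2:  M=5  r_T2=5
   6) CAS  T1:  M=6  r_T1=5 ✓
   7) CAS  T2:  M=6  r_T2=5 ✗
   8) CAS  T3:  M=6  r_T3=5 ✗
   9) LOAD T1:  M=6  r_T1=6
  10) CAS  T1:  M=7  r_T1=6 ✓
  11) LOAD T1:  M=7  r_T1=7
  12) CAS  T1:  M=8  r_T1=7 ✓
  13) LOAD T1:  M=8  r_T1=8
  14) LOAD T3:  M=8  r_T3=8
  15) CAS  T1:  M=9  r_T1=8 ✓
  16) CAS  T3:  M=9  r_T3=8 ✗
  17) LOAD T1:  M=9  r_T1=9
  18) CAS  T1:  M=10  r_T1=9 ✓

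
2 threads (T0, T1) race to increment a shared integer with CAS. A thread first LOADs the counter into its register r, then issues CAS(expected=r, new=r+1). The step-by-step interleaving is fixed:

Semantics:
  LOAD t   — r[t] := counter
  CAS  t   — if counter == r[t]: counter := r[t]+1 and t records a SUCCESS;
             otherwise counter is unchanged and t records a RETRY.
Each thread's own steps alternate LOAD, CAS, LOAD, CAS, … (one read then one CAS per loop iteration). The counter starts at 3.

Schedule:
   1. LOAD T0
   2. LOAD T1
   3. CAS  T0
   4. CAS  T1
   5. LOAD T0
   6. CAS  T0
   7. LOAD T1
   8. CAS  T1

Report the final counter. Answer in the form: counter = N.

counter = 6

step 1: T0 LOAD ⇒ load; ctr=3 reg=3
step 2: T1 LOAD ⇒ load; ctr=3 reg=3
step 3: T0 CAS ⇒ ok; ctr=4 reg=3
step 4: T1 CAS ⇒ retry; ctr=4 reg=3
step 5: T0 LOAD ⇒ load; ctr=4 reg=4
step 6: T0 CAS ⇒ ok; ctr=5 reg=4
step 7: T1 LOAD ⇒ load; ctr=5 reg=5
step 8: T1 CAS ⇒ ok; ctr=6 reg=5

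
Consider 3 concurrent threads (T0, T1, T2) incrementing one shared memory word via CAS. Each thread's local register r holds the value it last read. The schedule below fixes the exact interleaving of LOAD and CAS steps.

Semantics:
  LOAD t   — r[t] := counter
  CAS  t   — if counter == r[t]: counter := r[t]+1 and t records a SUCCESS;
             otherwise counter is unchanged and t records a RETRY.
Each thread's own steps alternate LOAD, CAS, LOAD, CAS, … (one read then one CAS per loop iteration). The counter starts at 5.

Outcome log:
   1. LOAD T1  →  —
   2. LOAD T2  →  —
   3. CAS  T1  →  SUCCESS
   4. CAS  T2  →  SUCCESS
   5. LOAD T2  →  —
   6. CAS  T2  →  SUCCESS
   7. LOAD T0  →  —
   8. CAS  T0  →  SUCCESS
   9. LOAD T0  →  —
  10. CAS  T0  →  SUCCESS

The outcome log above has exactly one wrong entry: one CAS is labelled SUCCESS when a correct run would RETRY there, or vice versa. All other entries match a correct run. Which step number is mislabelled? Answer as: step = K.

step = 4

Reference trace:
step 1: T1 LOAD ⇒ load; ctr=5 reg=5
step 2: T2 LOAD ⇒ load; ctr=5 reg=5
step 3: T1 CAS ⇒ ok; ctr=6 reg=5
step 4: T2 CAS ⇒ retry; ctr=6 reg=5
step 5: T2 LOAD ⇒ load; ctr=6 reg=6
step 6: T2 CAS ⇒ ok; ctr=7 reg=6
step 7: T0 LOAD ⇒ load; ctr=7 reg=7
step 8: T0 CAS ⇒ ok; ctr=8 reg=7
step 9: T0 LOAD ⇒ load; ctr=8 reg=8
step 10: T0 CAS ⇒ ok; ctr=9 reg=8
Mismatch at 4.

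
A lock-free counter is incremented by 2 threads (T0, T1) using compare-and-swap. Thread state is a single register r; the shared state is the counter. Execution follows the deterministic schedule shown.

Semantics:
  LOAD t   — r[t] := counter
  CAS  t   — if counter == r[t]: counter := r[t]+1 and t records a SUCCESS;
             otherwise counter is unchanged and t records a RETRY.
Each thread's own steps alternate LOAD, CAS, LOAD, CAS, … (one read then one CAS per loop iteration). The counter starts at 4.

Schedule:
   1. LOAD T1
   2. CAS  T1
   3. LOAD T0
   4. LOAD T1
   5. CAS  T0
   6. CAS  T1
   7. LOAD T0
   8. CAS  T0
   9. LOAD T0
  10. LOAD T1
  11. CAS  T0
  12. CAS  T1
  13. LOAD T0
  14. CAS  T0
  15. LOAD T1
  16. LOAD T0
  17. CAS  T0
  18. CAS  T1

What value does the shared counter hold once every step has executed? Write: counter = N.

counter = 10

T1 LOAD — after: cnt=4, r=4 — load
T1 CAS — after: cnt=5, r=4 — ok
T0 LOAD — after: cnt=5, r=5 — load
T1 LOAD — after: cnt=5, r=5 — load
T0 CAS — after: cnt=6, r=5 — ok
T1 CAS — after: cnt=6, r=5 — retry
T0 LOAD — after: cnt=6, r=6 — load
T0 CAS — after: cnt=7, r=6 — ok
T0 LOAD — after: cnt=7, r=7 — load
T1 LOAD — after: cnt=7, r=7 — load
T0 CAS — after: cnt=8, r=7 — ok
T1 CAS — after: cnt=8, r=7 — retry
T0 LOAD — after: cnt=8, r=8 — load
T0 CAS — after: cnt=9, r=8 — ok
T1 LOAD — after: cnt=9, r=9 — load
T0 LOAD — after: cnt=9, r=9 — load
T0 CAS — after: cnt=10, r=9 — ok
T1 CAS — after: cnt=10, r=9 — retry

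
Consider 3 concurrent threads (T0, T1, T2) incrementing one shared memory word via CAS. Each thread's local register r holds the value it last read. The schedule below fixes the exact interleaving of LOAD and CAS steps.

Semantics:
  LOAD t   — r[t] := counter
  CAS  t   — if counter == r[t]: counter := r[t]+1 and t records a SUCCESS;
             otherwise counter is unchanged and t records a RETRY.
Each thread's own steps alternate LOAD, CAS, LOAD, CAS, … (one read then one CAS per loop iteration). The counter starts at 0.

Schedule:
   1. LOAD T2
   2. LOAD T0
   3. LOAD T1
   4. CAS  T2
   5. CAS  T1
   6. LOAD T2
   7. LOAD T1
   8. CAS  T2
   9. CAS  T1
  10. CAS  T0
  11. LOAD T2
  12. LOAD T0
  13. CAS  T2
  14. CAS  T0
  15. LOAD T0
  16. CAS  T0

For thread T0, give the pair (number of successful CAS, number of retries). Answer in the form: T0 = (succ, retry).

T0 = (1, 2)

   1) LOAD T2:  M=0  r_T2=0
   2) LOAD T0:  M=0  r_T0=0
   3) LOAD T1:  M=0  r_T1=0
   4) CAS  T2:  M=1  r_T2=0 ✓
   5) CAS  T1:  M=1  r_T1=0 ✗
   6) LOAD T2:  M=1  r_T2=1
   7) LOAD T1:  M=1  r_T1=1
   8) CAS  T2:  M=2  r_T2=1 ✓
   9) CAS  T1:  M=2  r_T1=1 ✗
  10) CAS  T0:  M=2  r_T0=0 ✗
  11) LOAD T2:  M=2  r_T2=2
  12) LOAD T0:  M=2  r_T0=2
  13) CAS  T2:  M=3  r_T2=2 ✓
  14) CAS  T0:  M=3  r_T0=2 ✗
  15) LOAD T0:  M=3  r_T0=3
  16) CAS  T0:  M=4  r_T0=3 ✓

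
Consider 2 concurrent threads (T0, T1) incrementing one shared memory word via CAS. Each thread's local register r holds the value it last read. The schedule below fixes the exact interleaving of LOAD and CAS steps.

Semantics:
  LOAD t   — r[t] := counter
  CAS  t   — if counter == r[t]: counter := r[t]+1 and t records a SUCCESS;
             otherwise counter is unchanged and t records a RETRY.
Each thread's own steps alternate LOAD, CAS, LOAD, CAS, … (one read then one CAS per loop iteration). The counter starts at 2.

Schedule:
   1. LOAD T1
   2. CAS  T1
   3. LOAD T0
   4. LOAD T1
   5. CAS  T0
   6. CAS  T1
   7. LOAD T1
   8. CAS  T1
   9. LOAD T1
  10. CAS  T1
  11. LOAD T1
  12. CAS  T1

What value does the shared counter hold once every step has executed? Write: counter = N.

#1 T1 reads 2
#2 T1 CAS(2→3) writes; counter now 3
#3 T0 reads 3
#4 T1 reads 3
#5 T0 CAS(3→4) writes; counter now 4
#6 T1 CAS(3→4) fails; counter now 4
#7 T1 reads 4
#8 T1 CAS(4→5) writes; counter now 5
#9 T1 reads 5
#10 T1 CAS(5→6) writes; counter now 6
#11 T1 reads 6
#12 T1 CAS(6→7) writes; counter now 7

counter = 7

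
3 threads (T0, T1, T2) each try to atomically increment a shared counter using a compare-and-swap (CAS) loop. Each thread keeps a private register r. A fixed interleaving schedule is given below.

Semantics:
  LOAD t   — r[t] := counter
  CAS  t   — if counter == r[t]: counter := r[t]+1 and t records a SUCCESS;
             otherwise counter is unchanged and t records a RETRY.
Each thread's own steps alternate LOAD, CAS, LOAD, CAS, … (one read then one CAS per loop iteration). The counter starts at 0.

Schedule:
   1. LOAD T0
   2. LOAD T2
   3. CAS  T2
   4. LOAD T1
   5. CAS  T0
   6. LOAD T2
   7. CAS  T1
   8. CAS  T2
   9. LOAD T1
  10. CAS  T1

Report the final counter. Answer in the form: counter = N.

counter = 3

1. LOAD T0 → mem=0 r[T0]=0 [LOAD]
2. LOAD T2 → mem=0 r[T2]=0 [LOAD]
3. CAS T2 → mem=1 r[T2]=0 [OK]
4. LOAD T1 → mem=1 r[T1]=1 [LOAD]
5. CAS T0 → mem=1 r[T0]=0 [RETRY]
6. LOAD T2 → mem=1 r[T2]=1 [LOAD]
7. CAS T1 → mem=2 r[T1]=1 [OK]
8. CAS T2 → mem=2 r[T2]=1 [RETRY]
9. LOAD T1 → mem=2 r[T1]=2 [LOAD]
10. CAS T1 → mem=3 r[T1]=2 [OK]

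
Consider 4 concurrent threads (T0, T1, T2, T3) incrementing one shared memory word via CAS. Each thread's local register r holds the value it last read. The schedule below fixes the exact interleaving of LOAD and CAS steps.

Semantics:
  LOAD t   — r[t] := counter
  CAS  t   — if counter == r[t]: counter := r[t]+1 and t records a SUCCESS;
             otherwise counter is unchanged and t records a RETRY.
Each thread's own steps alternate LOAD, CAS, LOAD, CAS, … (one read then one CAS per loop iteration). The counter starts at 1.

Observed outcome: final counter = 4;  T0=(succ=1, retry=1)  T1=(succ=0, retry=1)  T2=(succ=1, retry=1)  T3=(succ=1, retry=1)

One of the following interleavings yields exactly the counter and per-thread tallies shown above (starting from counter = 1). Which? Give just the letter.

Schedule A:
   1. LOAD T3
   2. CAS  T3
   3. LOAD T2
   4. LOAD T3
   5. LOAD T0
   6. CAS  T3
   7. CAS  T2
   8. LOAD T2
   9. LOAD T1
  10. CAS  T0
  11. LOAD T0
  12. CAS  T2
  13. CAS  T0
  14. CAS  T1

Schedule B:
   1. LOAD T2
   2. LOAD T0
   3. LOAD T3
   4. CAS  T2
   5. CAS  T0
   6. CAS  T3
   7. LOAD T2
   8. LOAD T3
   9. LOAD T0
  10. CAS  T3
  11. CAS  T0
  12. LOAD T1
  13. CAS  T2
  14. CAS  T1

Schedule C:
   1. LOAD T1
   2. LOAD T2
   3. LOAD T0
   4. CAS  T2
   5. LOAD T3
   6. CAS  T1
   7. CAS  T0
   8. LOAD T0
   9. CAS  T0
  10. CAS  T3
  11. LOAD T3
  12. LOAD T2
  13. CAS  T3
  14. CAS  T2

Tracing schedule C:
[1] T1.load  rd  (counter 1, T1.r 1)
[2] T2.load  rd  (counter 1, T2.r 1)
[3] T0.load  rd  (counter 1, T0.r 1)
[4] T2.cas  hit  (counter 2, T2.r 1)
[5] T3.load  rd  (counter 2, T3.r 2)
[6] T1.cas  miss  (counter 2, T1.r 1)
[7] T0.cas  miss  (counter 2, T0.r 1)
[8] T0.load  rd  (counter 2, T0.r 2)
[9] T0.cas  hit  (counter 3, T0.r 2)
[10] T3.cas  miss  (counter 3, T3.r 2)
[11] T3.load  rd  (counter 3, T3.r 3)
[12] T2.load  rd  (counter 3, T2.r 3)
[13] T3.cas  hit  (counter 4, T3.r 3)
[14] T2.cas  miss  (counter 4, T2.r 3)

C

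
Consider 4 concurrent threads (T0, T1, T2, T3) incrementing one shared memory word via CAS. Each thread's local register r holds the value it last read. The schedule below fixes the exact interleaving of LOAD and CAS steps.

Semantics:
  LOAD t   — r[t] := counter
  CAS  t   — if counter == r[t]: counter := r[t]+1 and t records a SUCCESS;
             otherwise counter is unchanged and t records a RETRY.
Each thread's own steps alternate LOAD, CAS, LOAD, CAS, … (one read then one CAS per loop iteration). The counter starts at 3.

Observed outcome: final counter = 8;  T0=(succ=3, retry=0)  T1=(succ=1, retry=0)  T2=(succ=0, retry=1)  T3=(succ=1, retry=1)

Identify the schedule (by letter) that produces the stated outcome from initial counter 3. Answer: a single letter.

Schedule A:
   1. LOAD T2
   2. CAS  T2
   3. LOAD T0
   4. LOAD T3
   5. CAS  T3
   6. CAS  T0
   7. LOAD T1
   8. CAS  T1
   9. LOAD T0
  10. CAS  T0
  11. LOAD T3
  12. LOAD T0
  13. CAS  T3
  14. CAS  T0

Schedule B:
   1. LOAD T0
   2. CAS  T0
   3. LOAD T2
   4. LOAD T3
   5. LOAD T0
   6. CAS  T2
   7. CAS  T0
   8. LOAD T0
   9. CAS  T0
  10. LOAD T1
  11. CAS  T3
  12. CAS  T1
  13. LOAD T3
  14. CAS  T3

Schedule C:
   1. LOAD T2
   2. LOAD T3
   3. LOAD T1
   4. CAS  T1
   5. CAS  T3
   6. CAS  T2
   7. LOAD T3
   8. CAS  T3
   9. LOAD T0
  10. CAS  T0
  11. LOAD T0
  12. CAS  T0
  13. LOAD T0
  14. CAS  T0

Tracing schedule C:
   1) LOAD T2:  M=3  r_T2=3
   2) LOAD T3:  M=3  r_T3=3
   3) LOAD T1:  M=3  r_T1=3
   4) CAS  T1:  M=4  r_T1=3 ✓
   5) CAS  T3:  M=4  r_T3=3 ✗
   6) CAS  T2:  M=4  r_T2=3 ✗
   7) LOAD T3:  M=4  r_T3=4
   8) CAS  T3:  M=5  r_T3=4 ✓
   9) LOAD T0:  M=5  r_T0=5
  10) CAS  T0:  M=6  r_T0=5 ✓
  11) LOAD T0:  M=6  r_T0=6
  12) CAS  T0:  M=7  r_T0=6 ✓
  13) LOAD T0:  M=7  r_T0=7
  14) CAS  T0:  M=8  r_T0=7 ✓

C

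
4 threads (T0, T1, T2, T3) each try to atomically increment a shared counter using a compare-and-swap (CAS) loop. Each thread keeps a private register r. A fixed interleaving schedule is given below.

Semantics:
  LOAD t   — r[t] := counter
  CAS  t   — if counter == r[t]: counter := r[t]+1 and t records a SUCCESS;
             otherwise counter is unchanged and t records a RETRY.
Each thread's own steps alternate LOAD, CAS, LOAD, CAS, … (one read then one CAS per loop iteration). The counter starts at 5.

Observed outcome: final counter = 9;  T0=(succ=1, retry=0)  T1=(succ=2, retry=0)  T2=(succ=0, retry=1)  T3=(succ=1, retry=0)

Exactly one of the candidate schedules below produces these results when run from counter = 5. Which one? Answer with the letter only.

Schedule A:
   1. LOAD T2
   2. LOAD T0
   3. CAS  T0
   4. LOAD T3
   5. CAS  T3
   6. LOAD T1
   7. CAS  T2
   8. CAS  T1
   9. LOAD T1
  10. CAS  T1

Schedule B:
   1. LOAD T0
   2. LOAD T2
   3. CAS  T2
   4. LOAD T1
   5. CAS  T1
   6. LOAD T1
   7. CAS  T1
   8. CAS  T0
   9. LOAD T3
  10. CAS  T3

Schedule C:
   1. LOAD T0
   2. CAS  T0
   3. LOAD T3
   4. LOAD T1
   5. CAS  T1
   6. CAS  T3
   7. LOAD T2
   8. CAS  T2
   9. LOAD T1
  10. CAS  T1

Run A:
   1) LOAD T2:  M=5  r_T2=5
   2) LOAD T0:  M=5  r_T0=5
   3) CAS  T0:  M=6  r_T0=5 ✓
   4) LOAD T3:  M=6  r_T3=6
   5) CAS  T3:  M=7  r_T3=6 ✓
   6) LOAD T1:  M=7  r_T1=7
   7) CAS  T2:  M=7  r_T2=5 ✗
   8) CAS  T1:  M=8  r_T1=7 ✓
   9) LOAD T1:  M=8  r_T1=8
  10) CAS  T1:  M=9  r_T1=8 ✓

A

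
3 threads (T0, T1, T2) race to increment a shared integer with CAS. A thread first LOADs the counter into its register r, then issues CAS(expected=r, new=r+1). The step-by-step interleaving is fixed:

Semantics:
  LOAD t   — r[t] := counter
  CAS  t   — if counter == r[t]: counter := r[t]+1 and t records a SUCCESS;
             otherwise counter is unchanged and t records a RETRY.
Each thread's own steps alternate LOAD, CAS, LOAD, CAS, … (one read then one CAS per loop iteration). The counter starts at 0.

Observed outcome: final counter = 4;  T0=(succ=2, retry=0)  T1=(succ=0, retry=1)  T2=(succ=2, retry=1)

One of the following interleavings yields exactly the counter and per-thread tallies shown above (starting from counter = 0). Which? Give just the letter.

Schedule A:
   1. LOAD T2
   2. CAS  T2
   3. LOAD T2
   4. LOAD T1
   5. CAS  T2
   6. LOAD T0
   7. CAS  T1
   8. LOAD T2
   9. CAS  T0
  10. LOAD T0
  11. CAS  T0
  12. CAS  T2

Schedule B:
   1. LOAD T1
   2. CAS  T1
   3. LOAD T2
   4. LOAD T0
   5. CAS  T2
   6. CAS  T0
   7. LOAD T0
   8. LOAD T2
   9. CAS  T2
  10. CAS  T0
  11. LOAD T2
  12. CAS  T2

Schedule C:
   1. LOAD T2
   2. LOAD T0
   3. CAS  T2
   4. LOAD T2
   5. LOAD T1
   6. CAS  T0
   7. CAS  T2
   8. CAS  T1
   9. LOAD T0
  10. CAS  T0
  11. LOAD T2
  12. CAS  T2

A

Run A:
T2 LOAD — after: cnt=0, r=0 — load
T2 CAS — after: cnt=1, r=0 — ok
T2 LOAD — after: cnt=1, r=1 — load
T1 LOAD — after: cnt=1, r=1 — load
T2 CAS — after: cnt=2, r=1 — ok
T0 LOAD — after: cnt=2, r=2 — load
T1 CAS — after: cnt=2, r=1 — retry
T2 LOAD — after: cnt=2, r=2 — load
T0 CAS — after: cnt=3, r=2 — ok
T0 LOAD — after: cnt=3, r=3 — load
T0 CAS — after: cnt=4, r=3 — ok
T2 CAS — after: cnt=4, r=2 — retry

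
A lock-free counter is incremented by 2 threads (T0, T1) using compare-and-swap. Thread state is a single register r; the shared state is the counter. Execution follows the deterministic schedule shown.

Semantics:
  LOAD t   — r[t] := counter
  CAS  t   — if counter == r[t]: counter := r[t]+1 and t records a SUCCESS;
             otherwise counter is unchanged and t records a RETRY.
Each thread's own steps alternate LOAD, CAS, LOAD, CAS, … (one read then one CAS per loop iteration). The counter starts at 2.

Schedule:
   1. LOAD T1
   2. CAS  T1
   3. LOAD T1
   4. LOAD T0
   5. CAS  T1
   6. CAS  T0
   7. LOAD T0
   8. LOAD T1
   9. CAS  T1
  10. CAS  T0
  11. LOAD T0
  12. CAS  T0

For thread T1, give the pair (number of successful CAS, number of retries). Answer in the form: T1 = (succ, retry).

T1 LOAD — after: cnt=2, r=2 — load
T1 CAS — after: cnt=3, r=2 — ok
T1 LOAD — after: cnt=3, r=3 — load
T0 LOAD — after: cnt=3, r=3 — load
T1 CAS — after: cnt=4, r=3 — ok
T0 CAS — after: cnt=4, r=3 — retry
T0 LOAD — after: cnt=4, r=4 — load
T1 LOAD — after: cnt=4, r=4 — load
T1 CAS — after: cnt=5, r=4 — ok
T0 CAS — after: cnt=5, r=4 — retry
T0 LOAD — after: cnt=5, r=5 — load
T0 CAS — after: cnt=6, r=5 — ok

T1 = (3, 0)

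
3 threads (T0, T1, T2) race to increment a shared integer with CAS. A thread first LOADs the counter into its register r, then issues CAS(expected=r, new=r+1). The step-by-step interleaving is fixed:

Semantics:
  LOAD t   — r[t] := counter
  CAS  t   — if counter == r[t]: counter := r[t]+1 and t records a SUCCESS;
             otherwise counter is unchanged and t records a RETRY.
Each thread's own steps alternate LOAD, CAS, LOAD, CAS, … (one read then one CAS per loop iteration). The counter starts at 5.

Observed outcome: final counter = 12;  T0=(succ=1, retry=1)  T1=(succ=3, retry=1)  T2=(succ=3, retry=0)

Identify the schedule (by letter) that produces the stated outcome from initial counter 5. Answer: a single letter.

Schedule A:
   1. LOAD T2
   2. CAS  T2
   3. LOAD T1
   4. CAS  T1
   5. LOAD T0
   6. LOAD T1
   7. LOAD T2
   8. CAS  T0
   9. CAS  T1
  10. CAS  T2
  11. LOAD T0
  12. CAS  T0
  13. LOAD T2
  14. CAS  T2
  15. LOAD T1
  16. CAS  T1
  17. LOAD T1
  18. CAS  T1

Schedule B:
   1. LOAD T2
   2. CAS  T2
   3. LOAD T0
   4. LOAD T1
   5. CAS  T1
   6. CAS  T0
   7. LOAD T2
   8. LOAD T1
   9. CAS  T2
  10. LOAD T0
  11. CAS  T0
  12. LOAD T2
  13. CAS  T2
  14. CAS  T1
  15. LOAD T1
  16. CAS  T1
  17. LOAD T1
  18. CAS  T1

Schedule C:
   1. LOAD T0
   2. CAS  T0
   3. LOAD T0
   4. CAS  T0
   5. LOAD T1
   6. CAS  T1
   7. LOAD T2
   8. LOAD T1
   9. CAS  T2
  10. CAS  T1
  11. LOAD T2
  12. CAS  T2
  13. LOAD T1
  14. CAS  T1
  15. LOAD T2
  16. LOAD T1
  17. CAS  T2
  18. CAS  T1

B

Simulating candidate B:
#1 T2 reads 5
#2 T2 CAS(5→6) writes; counter now 6
#3 T0 reads 6
#4 T1 reads 6
#5 T1 CAS(6→7) writes; counter now 7
#6 T0 CAS(6→7) fails; counter now 7
#7 T2 reads 7
#8 T1 reads 7
#9 T2 CAS(7→8) writes; counter now 8
#10 T0 reads 8
#11 T0 CAS(8→9) writes; counter now 9
#12 T2 reads 9
#13 T2 CAS(9→10) writes; counter now 10
#14 T1 CAS(7→8) fails; counter now 10
#15 T1 reads 10
#16 T1 CAS(10→11) writes; counter now 11
#17 T1 reads 11
#18 T1 CAS(11→12) writes; counter now 12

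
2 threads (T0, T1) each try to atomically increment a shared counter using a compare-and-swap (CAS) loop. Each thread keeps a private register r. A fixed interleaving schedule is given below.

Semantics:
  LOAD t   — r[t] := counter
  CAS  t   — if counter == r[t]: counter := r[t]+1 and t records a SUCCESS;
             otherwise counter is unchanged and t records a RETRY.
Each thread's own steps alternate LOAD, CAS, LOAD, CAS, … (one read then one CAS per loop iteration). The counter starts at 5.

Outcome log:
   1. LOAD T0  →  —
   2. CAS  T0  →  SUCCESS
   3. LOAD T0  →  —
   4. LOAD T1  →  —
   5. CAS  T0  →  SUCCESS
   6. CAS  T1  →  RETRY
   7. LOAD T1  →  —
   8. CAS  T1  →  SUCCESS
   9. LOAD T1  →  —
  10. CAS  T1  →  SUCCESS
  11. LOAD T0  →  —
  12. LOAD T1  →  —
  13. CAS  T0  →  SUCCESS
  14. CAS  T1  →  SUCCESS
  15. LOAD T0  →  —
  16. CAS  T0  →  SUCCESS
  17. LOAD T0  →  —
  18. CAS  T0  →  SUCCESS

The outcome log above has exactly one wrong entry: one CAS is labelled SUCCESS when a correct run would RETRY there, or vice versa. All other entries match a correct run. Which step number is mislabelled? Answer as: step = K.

Correct run:
#1 T0 reads 5
#2 T0 CAS(5→6) writes; counter now 6
#3 T0 reads 6
#4 T1 reads 6
#5 T0 CAS(6→7) writes; counter now 7
#6 T1 CAS(6→7) fails; counter now 7
#7 T1 reads 7
#8 T1 CAS(7→8) writes; counter now 8
#9 T1 reads 8
#10 T1 CAS(8→9) writes; counter now 9
#11 T0 reads 9
#12 T1 reads 9
#13 T0 CAS(9→10) writes; counter now 10
#14 T1 CAS(9→10) fails; counter now 10
#15 T0 reads 10
#16 T0 CAS(10→11) writes; counter now 11
#17 T0 reads 11
#18 T0 CAS(11→12) writes; counter now 12
Flip is step 14.

step = 14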